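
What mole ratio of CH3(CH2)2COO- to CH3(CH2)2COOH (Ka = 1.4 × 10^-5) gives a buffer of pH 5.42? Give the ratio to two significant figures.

pKa = -log(1.4 × 10^-5) = 4.854
pH = pKa + log(r) ⇒ log(r) = 5.42 − 4.854 = +0.566
r = [CH3(CH2)2COO-]/[CH3(CH2)2COOH] = 10^(+0.566) = 3.68

ratio = 3.7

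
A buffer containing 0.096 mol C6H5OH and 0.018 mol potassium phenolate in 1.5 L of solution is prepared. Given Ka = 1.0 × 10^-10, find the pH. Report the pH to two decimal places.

pH = 9.27

pKa = −log(1.0 × 10^-10) = 10.000
pH = pKa + log([A⁻]/[HA]) = 10.000 + log(0.018/0.096)
pH = 10.000 + (-0.727) = 9.27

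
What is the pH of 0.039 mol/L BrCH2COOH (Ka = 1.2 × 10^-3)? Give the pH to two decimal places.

pH = 2.20

BrCH2COOH ⇌ BrCH2COO- + H+
Ka = x²/(0.039 − x) = 1.2 × 10^-3
x is not negligible relative to C₀; solve x² + 0.0012·x − 4.68e-05 = 0.
x = (−Ka + √(Ka² + 4·Ka·C₀))/2 = 6.27 × 10^-3 M
pH = −log[H+] = −log(6.27 × 10^-3) = 2.20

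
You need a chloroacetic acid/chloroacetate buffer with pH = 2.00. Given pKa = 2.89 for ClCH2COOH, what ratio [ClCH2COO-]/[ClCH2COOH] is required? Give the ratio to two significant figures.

ratio = 0.13

pH = pKa + log(r) ⇒ log(r) = 2.00 − 2.89 = -0.89
r = [ClCH2COO-]/[ClCH2COOH] = 10^(-0.89) = 0.129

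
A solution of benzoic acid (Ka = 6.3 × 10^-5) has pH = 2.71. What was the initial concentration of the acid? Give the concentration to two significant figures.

[H+] = 10^(-2.71) = 1.95 × 10^-3 M = x
Ka = x²/(C₀ − x) ⇒ C₀ = x + x²/Ka
C₀ = 1.95 × 10^-3 + (1.95 × 10^-3)²/(6.3 × 10^-5) = 6.23 × 10^-2 M

C₀ = 6.2 × 10^-2 M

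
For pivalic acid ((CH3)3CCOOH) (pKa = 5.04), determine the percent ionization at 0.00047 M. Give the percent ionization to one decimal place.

(CH3)3CCOOH ⇌ (CH3)3CCOO- + H+; let x = [H+] at equilibrium.
Ka = 10^(−5.04) = 9.12 × 10^-6
Solve x² + 9.12e-06x − 4.29e-09 = 0 → x = 6.11 × 10^-5 M
Fraction ionized = 6.11 × 10^-5 / 0.00047 = 0.1300 → 13.0%

13.0%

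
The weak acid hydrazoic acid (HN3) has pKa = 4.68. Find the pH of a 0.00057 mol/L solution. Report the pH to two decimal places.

HN3 ⇌ N3- + H+
Ka = 10^(−4.68) = 2.09 × 10^-5
Ka = x²/(0.00057 − x) = 2.09 × 10^-5
x is not negligible relative to C₀; solve x² + 2.09e-05·x − 1.19e-08 = 0.
x = [−2.09e-05 + √(2.09e-05² + 4.77e-08)]/2 = 9.92 × 10^-5 M
pH = −log(9.92 × 10^-5) = 4.00

pH = 4.00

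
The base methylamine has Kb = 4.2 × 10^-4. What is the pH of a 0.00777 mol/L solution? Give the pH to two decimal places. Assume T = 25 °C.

pH = 11.21

CH3NH2 + H2O ⇌ CH3NH3+ + OH-
Kb = x²/(0.00777 − x) = 4.2 × 10^-4
Here C₀/Kb ≈ 18.5, so the small-x approximation fails. Use the quadratic:
x = [−0.00042 + √(0.00042² + 1.31e-05)]/2 = 1.61 × 10^-3 M
pOH = 2.79, so pH = 14.00 − pOH = 11.21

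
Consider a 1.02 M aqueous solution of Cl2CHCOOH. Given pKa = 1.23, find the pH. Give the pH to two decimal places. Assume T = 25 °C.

pH = 0.66

Cl2CHCOOH ⇌ Cl2CHCOO- + H+
Ka = 10^(−1.23) = 5.89 × 10^-2
Ka = x²/(1.02 − x) = 5.89 × 10^-2
x is not negligible relative to C₀; solve x² + 0.0589·x − 0.0601 = 0.
x = [−0.0589 + √(0.0589² + 0.24)]/2 = 2.17 × 10^-1 M
pH = −log(2.17 × 10^-1) = 0.66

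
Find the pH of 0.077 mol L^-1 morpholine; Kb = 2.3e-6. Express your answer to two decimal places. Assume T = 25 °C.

C4H8ONH + H2O ⇌ C4H8ONH2+ + OH-
Kb = [OH-]²/(0.077 − [OH-]) = 2.3 × 10^-6
Neglecting [OH-] in the denominator: [OH-] = √(2.3 × 10^-6 × 0.077) = 4.21 × 10^-4 M
([OH-]/C₀ = 0.55% < 5%, so the approximation holds.)
pOH = −log(4.21 × 10^-4) = 3.38; pH = 14.00 − 3.38 = 10.62

pH = 10.62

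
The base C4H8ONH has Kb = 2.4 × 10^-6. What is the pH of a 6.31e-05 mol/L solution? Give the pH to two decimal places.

C4H8ONH + H2O ⇌ C4H8ONH2+ + OH-
From the ICE table, Kb = [OH-]²/(6.31e-05 − [OH-]) = 2.4 × 10^-6.
Here C₀/Kb ≈ 26.3, so the small-[OH-] approximation fails. Use the quadratic:
[OH-] = [−2.4e-06 + √(2.4e-06² + 6.06e-10)]/2 = 1.12 × 10^-5 M
pOH = −log(1.12 × 10^-5) = 4.95; pH = 14.00 − 4.95 = 9.05

pH = 9.05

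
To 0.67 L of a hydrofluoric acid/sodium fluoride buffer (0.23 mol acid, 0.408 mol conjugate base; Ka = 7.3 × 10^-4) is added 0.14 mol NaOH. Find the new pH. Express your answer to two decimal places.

pH = 3.92

After neutralization: n(HF) = 0.09 mol, n(F-) = 0.548 mol.
pKa = −log(7.3 × 10^-4) = 3.137
pH = pKa + log([A⁻]/[HA]) = 3.137 + log(0.548/0.09) = 3.137 +0.785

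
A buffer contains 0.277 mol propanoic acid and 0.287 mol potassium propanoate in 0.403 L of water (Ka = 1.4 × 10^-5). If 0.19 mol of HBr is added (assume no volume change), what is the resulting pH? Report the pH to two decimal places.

Added H+ converts CH3CH2COO- to CH3CH2COOH: CH3CH2COOH → 0.467 mol, CH3CH2COO- → 0.097 mol.
pKa = −log(1.4 × 10^-5) = 4.854
Henderson–Hasselbalch with mole ratio 0.097/0.467: pH = 4.854 + (-0.683)

pH = 4.17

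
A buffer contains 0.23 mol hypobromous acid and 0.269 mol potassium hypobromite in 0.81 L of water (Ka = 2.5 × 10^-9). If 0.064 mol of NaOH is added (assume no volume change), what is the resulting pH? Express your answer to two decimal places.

pH = 8.90

After neutralization: n(HOBr) = 0.166 mol, n(OBr-) = 0.333 mol.
pKa = −log(2.5 × 10^-9) = 8.602
pH = pKa + log(n_OBr-/n_HOBr) = 8.602 + log(0.333/0.166) = 8.602 + (+0.302)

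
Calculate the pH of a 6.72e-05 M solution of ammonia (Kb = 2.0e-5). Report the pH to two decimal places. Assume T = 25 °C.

pH = 9.45

NH3 + H2O ⇌ NH4+ + OH-
From the ICE table, Kb = [OH-]²/(6.72e-05 − [OH-]) = 2.0 × 10^-5.
Here C₀/Kb ≈ 3.36, so the small-[OH-] approximation fails. Use the quadratic:
[OH-] = [−2e-05 + √(2e-05² + 5.38e-09)]/2 = 2.80 × 10^-5 M
pOH = 4.55, so pH = 14.00 − pOH = 9.45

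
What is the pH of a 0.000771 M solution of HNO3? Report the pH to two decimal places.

HNO3 is a strong acid and dissociates completely, so [H+] = 0.000771 M.
pH = -log(0.000771) = 3.11

pH = 3.11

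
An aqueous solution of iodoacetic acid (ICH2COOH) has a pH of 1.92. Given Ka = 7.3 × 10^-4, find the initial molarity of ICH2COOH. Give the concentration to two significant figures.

C₀ = 2.1 × 10^-1 M

[H+] = 10^(-1.92) = 1.20 × 10^-2 M = x
Ka = x²/(C₀ − x) ⇒ C₀ = x + x²/Ka
C₀ = 1.20 × 10^-2 + (1.20 × 10^-2)²/(7.3 × 10^-4) = 2.09 × 10^-1 M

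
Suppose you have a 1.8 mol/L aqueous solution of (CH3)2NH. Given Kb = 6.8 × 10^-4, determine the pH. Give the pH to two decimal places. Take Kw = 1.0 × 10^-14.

pH = 12.54

(CH3)2NH + H2O ⇌ (CH3)2NH2+ + OH-
From the ICE table, Kb = [OH-]²/(1.8 − [OH-]) = 6.8 × 10^-4.
Since Kb ≪ C₀, [OH-] ≈ √(Kb·C₀) = 3.50 × 10^-2 M.
([OH-]/C₀ = 1.9% < 5%, so the approximation holds.)
pOH = −log(3.50 × 10^-2) = 1.46; pH = 14.00 − 1.46 = 12.54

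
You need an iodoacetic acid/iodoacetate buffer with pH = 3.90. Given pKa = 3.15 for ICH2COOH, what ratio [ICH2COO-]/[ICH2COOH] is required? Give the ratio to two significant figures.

pH = pKa + log(r) ⇒ log(r) = 3.90 − 3.15 = +0.75
r = [ICH2COO-]/[ICH2COOH] = 10^(+0.75) = 5.62

ratio = 5.6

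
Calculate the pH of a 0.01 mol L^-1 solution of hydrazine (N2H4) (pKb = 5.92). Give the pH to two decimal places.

pH = 10.04

N2H4 + H2O ⇌ N2H5+ + OH-
Kb = 10^(−5.92) = 1.20 × 10^-6
Let x = [OH-] at equilibrium. Kb = x²/(0.01 − x).
Assume x ≪ 0.01: x ≈ √(1.20 × 10^-6 × 0.01) = 1.10 × 10^-4 M
(x/C₀ = 1.1% < 5%, so the approximation holds.)
pOH = −log(1.10 × 10^-4) = 3.96; pH = 14.00 − 3.96 = 10.04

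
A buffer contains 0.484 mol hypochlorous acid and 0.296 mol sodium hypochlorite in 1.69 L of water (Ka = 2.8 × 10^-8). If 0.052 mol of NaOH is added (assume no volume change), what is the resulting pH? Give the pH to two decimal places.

pH = 7.46

After neutralization: n(HOCl) = 0.432 mol, n(OCl-) = 0.348 mol.
pKa = −log(2.8 × 10^-8) = 7.553
pH = pKa + log(n_OCl-/n_HOCl) = 7.553 + log(0.348/0.432) = 7.553 + (-0.094)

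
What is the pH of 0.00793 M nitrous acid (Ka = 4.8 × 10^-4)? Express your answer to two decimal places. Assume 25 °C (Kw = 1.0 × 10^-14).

pH = 2.76

HNO2 ⇌ NO2- + H+
From the ICE table, Ka = [H+]²/(0.00793 − [H+]) = 4.8 × 10^-4.
The 5% rule fails; solving [H+]² + Ka·[H+] − Ka·C₀ = 0 exactly:
[H+] = (−Ka + √(Ka² + 4·Ka·C₀))/2 = 1.73 × 10^-3 M
pH = −log[H+] = −log(1.73 × 10^-3) = 2.76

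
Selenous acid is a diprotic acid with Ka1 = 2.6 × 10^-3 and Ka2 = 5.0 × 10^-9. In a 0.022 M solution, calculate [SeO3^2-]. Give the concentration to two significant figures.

First ionization gives [H+] ≈ [HSeO3-] = 6.37 × 10^-3 M.
Second step: Ka2 = [H+][SeO3^2-]/[HSeO3-] ≈ [SeO3^2-] (since [H+] ≈ [HSeO3-]).
So [SeO3^2-] ≈ Ka2.

5.0 × 10^-9 M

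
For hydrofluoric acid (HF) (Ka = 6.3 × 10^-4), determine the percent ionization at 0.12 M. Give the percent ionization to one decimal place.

HF ⇌ F- + H+; let x = [H+] at equilibrium.
Ka = x²/(C₀ − x); solving the quadratic gives x = 8.39 × 10^-3 M.
Fraction ionized = 8.39 × 10^-3 / 0.12 = 0.0699 → 7.0%

7.0%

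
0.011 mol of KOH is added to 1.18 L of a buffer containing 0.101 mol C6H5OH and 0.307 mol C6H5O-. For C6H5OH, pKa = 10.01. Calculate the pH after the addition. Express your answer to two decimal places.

pH = 10.56

OH- converts C6H5OH to C6H5O-: C6H5OH → 0.09 mol, C6H5O- → 0.318 mol.
pH = pKa + log([A⁻]/[HA]) = 10.01 + log(0.318/0.09) = 10.01 +0.548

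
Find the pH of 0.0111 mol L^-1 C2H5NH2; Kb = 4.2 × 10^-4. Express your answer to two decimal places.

pH = 11.29

C2H5NH2 + H2O ⇌ C2H5NH3+ + OH-
Let x = [OH-] at equilibrium. Kb = x²/(0.0111 − x).
Here C₀/Kb ≈ 26.4, so the small-x approximation fails. Use the quadratic:
x = (−Kb + √(Kb² + 4·Kb·C₀))/2 = 1.96 × 10^-3 M
pOH = 2.71, so pH = 14.00 − pOH = 11.29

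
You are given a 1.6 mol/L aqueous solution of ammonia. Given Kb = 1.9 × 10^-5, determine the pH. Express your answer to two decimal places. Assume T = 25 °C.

pH = 11.74

NH3 + H2O ⇌ NH4+ + OH-
Let x = [OH-] at equilibrium. Kb = x²/(1.6 − x).
Assume x ≪ 1.6: x ≈ √(1.9 × 10^-5 × 1.6) = 5.51 × 10^-3 M
Check: 0.34% ionized — well under 5%, approximation valid.
pOH = 2.26, so pH = 14.00 − pOH = 11.74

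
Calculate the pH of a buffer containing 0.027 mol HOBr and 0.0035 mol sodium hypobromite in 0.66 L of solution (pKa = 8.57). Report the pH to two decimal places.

pH = 7.68

pH = pKa + log([A⁻]/[HA]) = 8.57 + log(0.0035/0.027)
pH = 8.57 + (-0.887) = 7.68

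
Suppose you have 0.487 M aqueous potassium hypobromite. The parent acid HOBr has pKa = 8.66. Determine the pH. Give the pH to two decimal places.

pH = 11.17

OBr- is the conjugate base of the weak acid HOBr.
Ka = 10^(−8.66) = 2.19 × 10^-9
Kb = Kw/Ka = 1.0×10^-14 / 2.19 × 10^-9 = 4.57 × 10^-6
Kb = x²/(0.487 − x) = 4.57 × 10^-6
Assume x ≪ 0.487: x ≈ √(4.57 × 10^-6 × 0.487) = 1.49 × 10^-3 M
pOH = 2.83, so pH = 14.00 − pOH = 11.17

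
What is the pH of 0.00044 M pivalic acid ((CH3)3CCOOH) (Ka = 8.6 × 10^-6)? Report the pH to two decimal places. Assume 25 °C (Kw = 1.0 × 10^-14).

(CH3)3CCOOH ⇌ (CH3)3CCOO- + H+
Ka = [H+]²/(0.00044 − [H+]) = 8.6 × 10^-6
Here C₀/Ka ≈ 51.2, so the small-[H+] approximation fails. Use the quadratic:
[H+] = (−Ka + √(Ka² + 4·Ka·C₀))/2 = 5.74 × 10^-5 M
pH = −log(5.74 × 10^-5) = 4.24

pH = 4.24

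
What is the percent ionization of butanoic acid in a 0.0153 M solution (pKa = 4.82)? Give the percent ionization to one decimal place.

3.1%

CH3(CH2)2COOH ⇌ CH3(CH2)2COO- + H+; let x = [H+] at equilibrium.
Ka = 10^(−4.82) = 1.51 × 10^-5
x ≈ √(Ka·C₀) = √(1.51 × 10^-5 × 0.0153) = 4.81 × 10^-4 M
% ionization = x/C₀ × 100% = 4.81 × 10^-4/0.0153 × 100% = 3.1%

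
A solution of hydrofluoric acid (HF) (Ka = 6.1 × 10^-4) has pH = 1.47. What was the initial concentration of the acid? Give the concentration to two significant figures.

C₀ = 1.9 M

[H+] = 10^(-1.47) = 3.39 × 10^-2 M = x
Ka = x²/(C₀ − x) ⇒ C₀ = x + x²/Ka
C₀ = 3.39 × 10^-2 + (3.39 × 10^-2)²/(6.1 × 10^-4) = 1.92 M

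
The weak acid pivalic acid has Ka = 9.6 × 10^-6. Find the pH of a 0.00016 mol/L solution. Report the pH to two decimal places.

(CH3)3CCOOH ⇌ (CH3)3CCOO- + H+
Ka = [H+]²/(0.00016 − [H+]) = 9.6 × 10^-6
The 5% rule fails; solving [H+]² + Ka·[H+] − Ka·C₀ = 0 exactly:
[H+] = [−9.6e-06 + √(9.6e-06² + 6.14e-09)]/2 = 3.47 × 10^-5 M
pH = −log(3.47 × 10^-5) = 4.46

pH = 4.46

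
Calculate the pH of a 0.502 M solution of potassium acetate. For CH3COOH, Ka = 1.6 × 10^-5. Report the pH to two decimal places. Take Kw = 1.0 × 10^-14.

pH = 9.25

CH3COO- is the conjugate base of the weak acid CH3COOH.
Kb = Kw/Ka = 1.0×10^-14 / 1.6 × 10^-5 = 6.25 × 10^-10
From the ICE table, Kb = [OH-]²/(0.502 − [OH-]) = 6.25 × 10^-10.
Assume [OH-] ≪ 0.502: [OH-] ≈ √(6.25 × 10^-10 × 0.502) = 1.77 × 10^-5 M
Check: 0.0035% ionized — well under 5%, approximation valid.
pOH = −log(1.77 × 10^-5) = 4.75; pH = 14.00 − 4.75 = 9.25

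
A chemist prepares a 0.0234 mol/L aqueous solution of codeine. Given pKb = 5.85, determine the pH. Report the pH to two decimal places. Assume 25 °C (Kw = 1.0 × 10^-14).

C18H21NO3 + H2O ⇌ C18H22NO3+ + OH-
Kb = 10^(−5.85) = 1.41 × 10^-6
Kb = x²/(0.0234 − x) = 1.41 × 10^-6
Since Kb ≪ C₀, x ≈ √(Kb·C₀) = 1.82 × 10^-4 M.
(x/C₀ = 0.78% < 5%, so the approximation holds.)
pOH = 3.74, so pH = 14.00 − pOH = 10.26

pH = 10.26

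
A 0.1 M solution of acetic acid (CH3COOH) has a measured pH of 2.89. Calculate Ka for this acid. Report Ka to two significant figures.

Ka = 1.7 × 10^-5

[H+] = 10^(-2.89) = 1.29 × 10^-3 M
At equilibrium [HA] = 0.1 − 1.29 × 10^-3 = 9.87 × 10^-2 M
Ka = [H+][A-]/[HA] = (1.29 × 10^-3)² / 9.87 × 10^-2 = 1.7 × 10^-5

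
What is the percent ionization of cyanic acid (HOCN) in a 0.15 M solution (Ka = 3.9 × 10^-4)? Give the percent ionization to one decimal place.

HOCN ⇌ OCN- + H+; let x = [H+] at equilibrium.
Solve x² + 0.00039x − 5.85e-05 = 0 → x = 7.46 × 10^-3 M
% ionization = x/C₀ × 100% = 7.46 × 10^-3/0.15 × 100% = 5.0%

5.0%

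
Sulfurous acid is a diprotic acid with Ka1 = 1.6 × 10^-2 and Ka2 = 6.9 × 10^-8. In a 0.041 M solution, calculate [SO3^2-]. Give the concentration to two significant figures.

First ionization gives [H+] ≈ [HSO3-] = 1.88 × 10^-2 M.
Second step: Ka2 = [H+][SO3^2-]/[HSO3-] ≈ [SO3^2-] (since [H+] ≈ [HSO3-]).
So [SO3^2-] ≈ Ka2.

6.9 × 10^-8 M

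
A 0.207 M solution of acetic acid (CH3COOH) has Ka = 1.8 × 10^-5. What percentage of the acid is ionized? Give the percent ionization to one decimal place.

0.9%

CH3COOH ⇌ CH3COO- + H+; let x = [H+] at equilibrium.
x ≈ √(Ka·C₀) = √(1.8 × 10^-5 × 0.207) = 1.93 × 10^-3 M
% ionization = x/C₀ × 100% = 1.93 × 10^-3/0.207 × 100% = 0.9%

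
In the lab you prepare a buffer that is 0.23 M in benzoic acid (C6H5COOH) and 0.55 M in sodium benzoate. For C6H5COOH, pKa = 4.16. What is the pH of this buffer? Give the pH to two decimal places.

Using pH = pKa + log([base]/[acid]) with [base]/[acid] = 0.55/0.23:
pH = 4.16 + (+0.379) = 4.54

pH = 4.54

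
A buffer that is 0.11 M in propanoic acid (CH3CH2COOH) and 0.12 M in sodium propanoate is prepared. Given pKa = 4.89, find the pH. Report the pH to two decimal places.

Using pH = pKa + log([base]/[acid]) with [base]/[acid] = 0.12/0.11:
pH = 4.89 + (+0.038) = 4.93

pH = 4.93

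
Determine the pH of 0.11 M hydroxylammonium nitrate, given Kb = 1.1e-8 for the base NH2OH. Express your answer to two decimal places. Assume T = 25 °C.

pH = 3.50

NH3OH+ is the conjugate acid of the weak base NH2OH.
Ka = Kw/Kb = 1.0×10^-14 / 1.1 × 10^-8 = 9.09 × 10^-7
From the ICE table, Ka = [H+]²/(0.11 − [H+]) = 9.09 × 10^-7.
Assume [H+] ≪ 0.11: [H+] ≈ √(9.09 × 10^-7 × 0.11) = 3.16 × 10^-4 M
pH = −log[H+] = −log(3.16 × 10^-4) = 3.50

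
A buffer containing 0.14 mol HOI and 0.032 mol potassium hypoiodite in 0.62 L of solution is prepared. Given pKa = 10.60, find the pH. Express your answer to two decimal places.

Henderson–Hasselbalch: pH = pKa + log([OI-]/[HOI]) = 10.60 + log(0.032/0.14)
pH = 10.60 + (-0.641) = 9.96

pH = 9.96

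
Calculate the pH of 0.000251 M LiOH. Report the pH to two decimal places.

LiOH is a strong base; [OH-] = 0.000251 M.
pOH = -log(0.000251) = 3.60
pH = 14.00 - 3.60 = 10.40

pH = 10.40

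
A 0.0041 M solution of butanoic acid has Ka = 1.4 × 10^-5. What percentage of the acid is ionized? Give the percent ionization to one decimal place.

5.7%

CH3(CH2)2COOH ⇌ CH3(CH2)2COO- + H+; let x = [H+] at equilibrium.
Solve x² + 1.4e-05x − 5.74e-08 = 0 → x = 2.33 × 10^-4 M
% ionization = x/C₀ × 100% = 2.33 × 10^-4/0.0041 × 100% = 5.7%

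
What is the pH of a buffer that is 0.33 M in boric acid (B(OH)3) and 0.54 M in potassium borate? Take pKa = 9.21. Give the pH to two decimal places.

pH = 9.42

Using pH = pKa + log([base]/[acid]) with [base]/[acid] = 0.54/0.33:
pH = 9.21 + (+0.214) = 9.42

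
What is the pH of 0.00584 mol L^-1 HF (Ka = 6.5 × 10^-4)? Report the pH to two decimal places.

pH = 2.78

HF ⇌ F- + H+
Ka = x²/(0.00584 − x) = 6.5 × 10^-4
The 5% rule fails; solving x² + Ka·x − Ka·C₀ = 0 exactly:
x = [−0.00065 + √(0.00065² + 1.52e-05)]/2 = 1.65 × 10^-3 M
pH = −log(1.65 × 10^-3) = 2.78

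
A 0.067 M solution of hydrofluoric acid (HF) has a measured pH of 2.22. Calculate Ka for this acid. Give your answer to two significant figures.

[H+] = 10^(-2.22) = 6.03 × 10^-3 M
At equilibrium [HA] = 0.067 − 6.03 × 10^-3 = 6.10 × 10^-2 M
Ka = [H+][A-]/[HA] = (6.03 × 10^-3)² / 6.10 × 10^-2 = 6.0 × 10^-4

Ka = 6.0 × 10^-4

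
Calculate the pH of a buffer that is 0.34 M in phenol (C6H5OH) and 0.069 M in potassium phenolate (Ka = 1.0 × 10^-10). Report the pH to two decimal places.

pKa = −log(1.0 × 10^-10) = 10.000
pH = pKa + log([A⁻]/[HA]) = 10.000 + log(0.069/0.34)
pH = 10.000 + (-0.693) = 9.31

pH = 9.31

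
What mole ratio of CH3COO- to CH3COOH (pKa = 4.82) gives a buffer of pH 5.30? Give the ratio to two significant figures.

pH = pKa + log(r) ⇒ log(r) = 5.30 − 4.82 = +0.48
r = [CH3COO-]/[CH3COOH] = 10^(+0.48) = 3.02

ratio = 3.0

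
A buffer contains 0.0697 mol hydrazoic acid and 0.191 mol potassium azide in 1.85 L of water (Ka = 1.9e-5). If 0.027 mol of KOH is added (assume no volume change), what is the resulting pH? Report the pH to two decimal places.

pH = 5.43

OH- converts HN3 to N3-: HN3 → 0.0427 mol, N3- → 0.218 mol.
pKa = −log(1.9 × 10^-5) = 4.721
Henderson–Hasselbalch with mole ratio 0.218/0.0427: pH = 4.721 + (+0.708)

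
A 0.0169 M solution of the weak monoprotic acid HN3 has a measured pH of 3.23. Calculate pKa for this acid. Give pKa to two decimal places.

pKa = 4.67

[H+] = 10^(-3.23) = 5.89 × 10^-4 M
At equilibrium [HA] = 0.0169 − 5.89 × 10^-4 = 1.63 × 10^-2 M
Ka = [H+][A-]/[HA] = (5.89 × 10^-4)² / 1.63 × 10^-2 = 2.13 × 10^-5
pKa = -log(2.13 × 10^-5) = 4.67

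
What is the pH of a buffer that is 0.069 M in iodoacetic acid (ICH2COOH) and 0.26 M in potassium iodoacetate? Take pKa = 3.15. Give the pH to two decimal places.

Henderson–Hasselbalch: pH = pKa + log([ICH2COO-]/[ICH2COOH]) = 3.15 + log(0.26/0.069)
pH = 3.15 + (+0.576) = 3.73

pH = 3.73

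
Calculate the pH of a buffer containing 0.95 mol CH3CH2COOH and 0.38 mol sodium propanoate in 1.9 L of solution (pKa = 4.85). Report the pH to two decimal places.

pH = 4.45

Using pH = pKa + log([base]/[acid]) with [base]/[acid] = 0.38/0.95:
pH = 4.85 + (-0.398) = 4.45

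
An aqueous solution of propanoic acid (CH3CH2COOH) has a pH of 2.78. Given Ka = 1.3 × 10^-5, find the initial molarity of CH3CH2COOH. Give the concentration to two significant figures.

C₀ = 2.1 × 10^-1 M

[H+] = 10^(-2.78) = 1.66 × 10^-3 M = x
Ka = x²/(C₀ − x) ⇒ C₀ = x + x²/Ka
C₀ = 1.66 × 10^-3 + (1.66 × 10^-3)²/(1.3 × 10^-5) = 2.14 × 10^-1 M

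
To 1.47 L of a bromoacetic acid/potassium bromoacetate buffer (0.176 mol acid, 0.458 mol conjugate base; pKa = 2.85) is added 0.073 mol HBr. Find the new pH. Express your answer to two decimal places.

pH = 3.04

After neutralization: n(BrCH2COOH) = 0.249 mol, n(BrCH2COO-) = 0.385 mol.
pH = pKa + log(n_BrCH2COO-/n_BrCH2COOH) = 2.85 + log(0.385/0.249) = 2.85 + (+0.189)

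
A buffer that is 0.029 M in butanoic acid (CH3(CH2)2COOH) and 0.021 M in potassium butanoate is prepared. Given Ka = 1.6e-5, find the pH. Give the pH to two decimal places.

pKa = −log(1.6 × 10^-5) = 4.796
Using pH = pKa + log([base]/[acid]) with [base]/[acid] = 0.021/0.029:
pH = 4.796 + (-0.140) = 4.66

pH = 4.66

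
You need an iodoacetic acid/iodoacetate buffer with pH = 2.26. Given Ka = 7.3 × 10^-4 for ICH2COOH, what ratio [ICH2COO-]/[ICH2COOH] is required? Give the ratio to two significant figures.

ratio = 0.13

pKa = -log(7.3 × 10^-4) = 3.137
pH = pKa + log(r) ⇒ log(r) = 2.26 − 3.137 = -0.877
r = [ICH2COO-]/[ICH2COOH] = 10^(-0.877) = 0.133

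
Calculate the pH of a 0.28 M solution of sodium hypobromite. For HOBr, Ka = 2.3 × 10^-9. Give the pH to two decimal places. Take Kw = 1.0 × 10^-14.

OBr- is the conjugate base of the weak acid HOBr.
Kb = Kw/Ka = 1.0×10^-14 / 2.3 × 10^-9 = 4.35 × 10^-6
From the ICE table, Kb = [OH-]²/(0.28 − [OH-]) = 4.35 × 10^-6.
Assume [OH-] ≪ 0.28: [OH-] ≈ √(4.35 × 10^-6 × 0.28) = 1.10 × 10^-3 M
Check: 0.39% ionized — well under 5%, approximation valid.
pOH = −log(1.10 × 10^-3) = 2.96; pH = 14.00 − 2.96 = 11.04

pH = 11.04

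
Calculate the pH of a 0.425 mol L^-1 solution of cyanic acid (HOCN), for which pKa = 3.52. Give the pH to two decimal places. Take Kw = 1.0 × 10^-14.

HOCN ⇌ OCN- + H+
Ka = 10^(−3.52) = 3.02 × 10^-4
From the ICE table, Ka = [H+]²/(0.425 − [H+]) = 3.02 × 10^-4.
Neglecting [H+] in the denominator: [H+] = √(3.02 × 10^-4 × 0.425) = 1.13 × 10^-2 M
([H+]/C₀ = 2.7% < 5%, so the approximation holds.)
pH = −log[H+] = −log(1.13 × 10^-2) = 1.95

pH = 1.95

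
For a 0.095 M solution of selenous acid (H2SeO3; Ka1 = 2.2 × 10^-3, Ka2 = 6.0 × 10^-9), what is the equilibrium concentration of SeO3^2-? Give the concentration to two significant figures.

6.0 × 10^-9 M

First ionization gives [H+] ≈ [HSeO3-] = 1.34 × 10^-2 M.
Second step: Ka2 = [H+][SeO3^2-]/[HSeO3-] ≈ [SeO3^2-] (since [H+] ≈ [HSeO3-]).
So [SeO3^2-] ≈ Ka2.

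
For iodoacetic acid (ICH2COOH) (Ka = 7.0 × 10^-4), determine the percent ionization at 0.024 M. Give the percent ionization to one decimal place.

15.7%

ICH2COOH ⇌ ICH2COO- + H+; let x = [H+] at equilibrium.
Solve x² + 0.0007x − 1.68e-05 = 0 → x = 3.76 × 10^-3 M
Fraction ionized = 3.76 × 10^-3 / 0.024 = 0.1567 → 15.7%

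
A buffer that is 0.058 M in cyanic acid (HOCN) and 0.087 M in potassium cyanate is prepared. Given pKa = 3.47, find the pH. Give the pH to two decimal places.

pH = pKa + log([A⁻]/[HA]) = 3.47 + log(0.087/0.058)
pH = 3.47 + (+0.176) = 3.65

pH = 3.65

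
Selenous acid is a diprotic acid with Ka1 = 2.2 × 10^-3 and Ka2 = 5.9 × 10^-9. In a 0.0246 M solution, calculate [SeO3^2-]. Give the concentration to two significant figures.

First ionization gives [H+] ≈ [HSeO3-] = 6.34 × 10^-3 M.
Second step: Ka2 = [H+][SeO3^2-]/[HSeO3-] ≈ [SeO3^2-] (since [H+] ≈ [HSeO3-]).
So [SeO3^2-] ≈ Ka2.

5.9 × 10^-9 M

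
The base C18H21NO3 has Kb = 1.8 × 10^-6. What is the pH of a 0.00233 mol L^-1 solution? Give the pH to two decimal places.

C18H21NO3 + H2O ⇌ C18H22NO3+ + OH-
From the ICE table, Kb = x²/(0.00233 − x) = 1.8 × 10^-6.
Assume x ≪ 0.00233: x ≈ √(1.8 × 10^-6 × 0.00233) = 6.48 × 10^-5 M
Check: 2.8% ionized — well under 5%, approximation valid.
pOH = −log(6.48 × 10^-5) = 4.19; pH = 14.00 − 4.19 = 9.81

pH = 9.81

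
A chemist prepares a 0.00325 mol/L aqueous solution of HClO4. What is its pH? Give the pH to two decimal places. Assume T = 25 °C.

HClO4 is a strong acid and dissociates completely, so [H+] = 0.00325 M.
pH = -log(0.00325) = 2.49

pH = 2.49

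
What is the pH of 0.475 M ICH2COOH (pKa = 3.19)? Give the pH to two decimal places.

ICH2COOH ⇌ ICH2COO- + H+
Ka = 10^(−3.19) = 6.46 × 10^-4
Ka = x²/(0.475 − x) = 6.46 × 10^-4
Since Ka ≪ C₀, x ≈ √(Ka·C₀) = 1.75 × 10^-2 M.
(x/C₀ = 3.7% < 5%, so the approximation holds.)
pH = −log(1.75 × 10^-2) = 1.76

pH = 1.76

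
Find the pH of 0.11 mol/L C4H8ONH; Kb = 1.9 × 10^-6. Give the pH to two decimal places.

pH = 10.66

C4H8ONH + H2O ⇌ C4H8ONH2+ + OH-
From the ICE table, Kb = x²/(0.11 − x) = 1.9 × 10^-6.
Since Kb ≪ C₀, x ≈ √(Kb·C₀) = 4.57 × 10^-4 M.
Check: 0.42% ionized — well under 5%, approximation valid.
pOH = −log(4.57 × 10^-4) = 3.34; pH = 14.00 − 3.34 = 10.66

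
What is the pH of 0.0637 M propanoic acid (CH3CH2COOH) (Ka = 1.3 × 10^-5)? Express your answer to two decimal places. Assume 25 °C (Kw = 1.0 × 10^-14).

pH = 3.04

CH3CH2COOH ⇌ CH3CH2COO- + H+
Ka = x²/(0.0637 − x) = 1.3 × 10^-5
Neglecting x in the denominator: x = √(1.3 × 10^-5 × 0.0637) = 9.10 × 10^-4 M
Check: 1.4% ionized — well under 5%, approximation valid.
pH = −log(9.10 × 10^-4) = 3.04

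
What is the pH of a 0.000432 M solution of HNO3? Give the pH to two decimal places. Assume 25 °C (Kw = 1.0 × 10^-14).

pH = 3.36

HNO3 is a strong acid and dissociates completely, so [H+] = 0.000432 M.
pH = -log(0.000432) = 3.36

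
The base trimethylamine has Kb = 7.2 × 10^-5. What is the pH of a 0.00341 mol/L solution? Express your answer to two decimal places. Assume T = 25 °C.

pH = 10.66

(CH3)3N + H2O ⇌ (CH3)3NH+ + OH-
From the ICE table, Kb = [OH-]²/(0.00341 − [OH-]) = 7.2 × 10^-5.
[OH-] is not negligible relative to C₀; solve [OH-]² + 7.2e-05·[OH-] − 2.46e-07 = 0.
[OH-] = [−7.2e-05 + √(7.2e-05² + 9.82e-07)]/2 = 4.61 × 10^-4 M
pOH = 3.34, so pH = 14.00 − pOH = 10.66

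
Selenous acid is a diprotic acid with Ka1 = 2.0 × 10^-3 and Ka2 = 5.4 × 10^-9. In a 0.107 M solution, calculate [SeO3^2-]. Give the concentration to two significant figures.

First ionization gives [H+] ≈ [HSeO3-] = 1.37 × 10^-2 M.
Second step: Ka2 = [H+][SeO3^2-]/[HSeO3-] ≈ [SeO3^2-] (since [H+] ≈ [HSeO3-]).
So [SeO3^2-] ≈ Ka2.

5.4 × 10^-9 M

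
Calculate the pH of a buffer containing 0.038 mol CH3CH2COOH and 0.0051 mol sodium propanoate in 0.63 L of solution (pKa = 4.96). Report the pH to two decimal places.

pH = 4.09

Henderson–Hasselbalch: pH = pKa + log([CH3CH2COO-]/[CH3CH2COOH]) = 4.96 + log(0.0051/0.038)
pH = 4.96 + (-0.872) = 4.09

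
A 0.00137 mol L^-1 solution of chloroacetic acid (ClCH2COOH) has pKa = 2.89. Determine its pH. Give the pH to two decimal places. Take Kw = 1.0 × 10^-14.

pH = 3.08

ClCH2COOH ⇌ ClCH2COO- + H+
Ka = 10^(−2.89) = 1.29 × 10^-3
From the ICE table, Ka = [H+]²/(0.00137 − [H+]) = 1.29 × 10^-3.
The 5% rule fails; solving [H+]² + Ka·[H+] − Ka·C₀ = 0 exactly:
[H+] = (−Ka + √(Ka² + 4·Ka·C₀))/2 = 8.33 × 10^-4 M
pH = −log[H+] = −log(8.33 × 10^-4) = 3.08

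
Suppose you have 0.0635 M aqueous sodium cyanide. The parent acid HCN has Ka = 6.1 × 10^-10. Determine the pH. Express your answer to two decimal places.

CN- is the conjugate base of the weak acid HCN.
Kb = Kw/Ka = 1.0×10^-14 / 6.1 × 10^-10 = 1.64 × 10^-5
From the ICE table, Kb = [OH-]²/(0.0635 − [OH-]) = 1.64 × 10^-5.
Assume [OH-] ≪ 0.0635: [OH-] ≈ √(1.64 × 10^-5 × 0.0635) = 1.02 × 10^-3 M
([OH-]/C₀ = 1.6% < 5%, so the approximation holds.)
pOH = −log(1.02 × 10^-3) = 2.99; pH = 14.00 − 2.99 = 11.01

pH = 11.01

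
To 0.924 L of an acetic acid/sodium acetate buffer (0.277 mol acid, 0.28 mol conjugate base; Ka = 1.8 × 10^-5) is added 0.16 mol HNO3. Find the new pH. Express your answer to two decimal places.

pH = 4.18

After neutralization: n(CH3COOH) = 0.437 mol, n(CH3COO-) = 0.12 mol.
pKa = −log(1.8 × 10^-5) = 4.745
pH = pKa + log([A⁻]/[HA]) = 4.745 + log(0.12/0.437) = 4.745 -0.561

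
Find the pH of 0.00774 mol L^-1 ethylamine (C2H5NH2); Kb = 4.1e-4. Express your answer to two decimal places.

C2H5NH2 + H2O ⇌ C2H5NH3+ + OH-
Let x = [OH-] at equilibrium. Kb = x²/(0.00774 − x).
The 5% rule fails; solving x² + Kb·x − Kb·C₀ = 0 exactly:
x = [−0.00041 + √(0.00041² + 1.27e-05)]/2 = 1.59 × 10^-3 M
pOH = 2.80, so pH = 14.00 − pOH = 11.20

pH = 11.20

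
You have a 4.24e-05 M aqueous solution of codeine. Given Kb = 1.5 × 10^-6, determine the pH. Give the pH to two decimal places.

C18H21NO3 + H2O ⇌ C18H22NO3+ + OH-
From the ICE table, Kb = [OH-]²/(4.24e-05 − [OH-]) = 1.5 × 10^-6.
Here C₀/Kb ≈ 28.3, so the small-[OH-] approximation fails. Use the quadratic:
[OH-] = (−Kb + √(Kb² + 4·Kb·C₀))/2 = 7.26 × 10^-6 M
pOH = 5.14, so pH = 14.00 − pOH = 8.86

pH = 8.86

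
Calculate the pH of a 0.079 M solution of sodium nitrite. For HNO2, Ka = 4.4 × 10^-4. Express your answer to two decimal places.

pH = 8.13

NO2- is the conjugate base of the weak acid HNO2.
Kb = Kw/Ka = 1.0×10^-14 / 4.4 × 10^-4 = 2.27 × 10^-11
From the ICE table, Kb = x²/(0.079 − x) = 2.27 × 10^-11.
Assume x ≪ 0.079: x ≈ √(2.27 × 10^-11 × 0.079) = 1.34 × 10^-6 M
Check: 0.0017% ionized — well under 5%, approximation valid.
pOH = 5.87, so pH = 14.00 − pOH = 8.13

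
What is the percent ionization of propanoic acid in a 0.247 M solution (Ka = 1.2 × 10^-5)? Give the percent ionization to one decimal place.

0.7%

CH3CH2COOH ⇌ CH3CH2COO- + H+; let x = [H+] at equilibrium.
x ≈ √(Ka·C₀) = √(1.2 × 10^-5 × 0.247) = 1.72 × 10^-3 M
Fraction ionized = 1.72 × 10^-3 / 0.247 = 0.0070 → 0.7%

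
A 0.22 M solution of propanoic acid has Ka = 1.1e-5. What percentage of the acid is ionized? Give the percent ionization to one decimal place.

CH3CH2COOH ⇌ CH3CH2COO- + H+; let x = [H+] at equilibrium.
x ≈ √(Ka·C₀) = √(1.1 × 10^-5 × 0.22) = 1.56 × 10^-3 M
% ionization = x/C₀ × 100% = 1.56 × 10^-3/0.22 × 100% = 0.7%

0.7%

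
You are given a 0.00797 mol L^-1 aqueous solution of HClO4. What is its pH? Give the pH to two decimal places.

pH = 2.10

HClO4 is a strong acid and dissociates completely, so [H+] = 0.00797 M.
pH = -log(0.00797) = 2.10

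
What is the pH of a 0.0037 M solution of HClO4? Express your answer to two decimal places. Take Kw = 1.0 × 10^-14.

pH = 2.43

HClO4 is a strong acid and dissociates completely, so [H+] = 0.0037 M.
pH = -log(0.0037) = 2.43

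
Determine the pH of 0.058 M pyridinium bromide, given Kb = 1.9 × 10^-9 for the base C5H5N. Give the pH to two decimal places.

pH = 3.26

C5H5NH+ is the conjugate acid of the weak base C5H5N.
Ka = Kw/Kb = 1.0×10^-14 / 1.9 × 10^-9 = 5.26 × 10^-6
Let x = [H+] at equilibrium. Ka = x²/(0.058 − x).
Since Ka ≪ C₀, x ≈ √(Ka·C₀) = 5.52 × 10^-4 M.
Check: 0.95% ionized — well under 5%, approximation valid.
pH = −log[H+] = −log(5.52 × 10^-4) = 3.26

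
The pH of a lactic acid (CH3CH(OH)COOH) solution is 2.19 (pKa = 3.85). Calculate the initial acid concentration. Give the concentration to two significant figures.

C₀ = 3.0 × 10^-1 M

[H+] = 10^(-2.19) = 6.46 × 10^-3 M = x
Ka = 10^(−3.85) = 1.41 × 10^-4
Ka = x²/(C₀ − x) ⇒ C₀ = x + x²/Ka
C₀ = 6.46 × 10^-3 + (6.46 × 10^-3)²/(1.41 × 10^-4) = 3.02 × 10^-1 M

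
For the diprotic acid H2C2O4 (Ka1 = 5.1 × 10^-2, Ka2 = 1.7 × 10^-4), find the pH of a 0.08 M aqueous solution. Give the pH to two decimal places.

Since Ka1 ≫ Ka2, the first ionization dominates [H+].
Ka1 = x²/(0.08 − x) = 5.1 × 10^-2
Solving the quadratic: x = (−Ka1 + √(Ka1² + 4·Ka1·C₀))/2 = 4.33 × 10^-2 M
pH = −log(4.33 × 10^-2) = 1.36

pH = 1.36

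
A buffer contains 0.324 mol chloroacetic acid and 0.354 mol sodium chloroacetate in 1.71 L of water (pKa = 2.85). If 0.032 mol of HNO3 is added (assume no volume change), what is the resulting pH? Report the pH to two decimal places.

pH = 2.81

Added H+ converts ClCH2COO- to ClCH2COOH: ClCH2COOH → 0.356 mol, ClCH2COO- → 0.322 mol.
pH = pKa + log([A⁻]/[HA]) = 2.85 + log(0.322/0.356) = 2.85 -0.044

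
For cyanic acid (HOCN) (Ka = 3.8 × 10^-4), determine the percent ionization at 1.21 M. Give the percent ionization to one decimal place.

HOCN ⇌ OCN- + H+; let x = [H+] at equilibrium.
x ≈ √(Ka·C₀) = √(3.8 × 10^-4 × 1.21) = 2.14 × 10^-2 M
Fraction ionized = 2.14 × 10^-2 / 1.21 = 0.0177 → 1.8%

1.8%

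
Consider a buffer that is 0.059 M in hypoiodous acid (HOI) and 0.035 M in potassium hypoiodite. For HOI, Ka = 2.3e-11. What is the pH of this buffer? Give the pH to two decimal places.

pH = 10.41

pKa = −log(2.3 × 10^-11) = 10.638
pH = pKa + log([A⁻]/[HA]) = 10.638 + log(0.035/0.059)
pH = 10.638 + (-0.227) = 10.41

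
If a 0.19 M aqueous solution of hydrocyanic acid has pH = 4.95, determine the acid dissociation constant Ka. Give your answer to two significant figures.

[H+] = 10^(-4.95) = 1.12 × 10^-5 M
At equilibrium [HA] = 0.19 − 1.12 × 10^-5 = 1.90 × 10^-1 M
Ka = [H+][A-]/[HA] = (1.12 × 10^-5)² / 1.90 × 10^-1 = 6.6 × 10^-10

Ka = 6.6 × 10^-10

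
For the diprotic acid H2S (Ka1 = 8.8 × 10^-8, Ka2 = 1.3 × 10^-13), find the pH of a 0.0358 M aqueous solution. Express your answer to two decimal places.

pH = 4.25

Ka1 ≫ Ka2, so treat the first dissociation as the only significant source of H+.
Ka1 = x²/(0.0358 − x) = 8.8 × 10^-8
x ≈ √(8.8 × 10^-8 × 0.0358) = 5.61 × 10^-5 M
pH = −log(5.61 × 10^-5) = 4.25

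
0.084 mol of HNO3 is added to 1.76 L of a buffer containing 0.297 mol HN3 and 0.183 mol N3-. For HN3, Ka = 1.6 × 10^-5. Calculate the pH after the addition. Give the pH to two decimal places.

pH = 4.21

Added H+ converts N3- to HN3: HN3 → 0.381 mol, N3- → 0.099 mol.
pKa = −log(1.6 × 10^-5) = 4.796
Henderson–Hasselbalch with mole ratio 0.099/0.381: pH = 4.796 + (-0.585)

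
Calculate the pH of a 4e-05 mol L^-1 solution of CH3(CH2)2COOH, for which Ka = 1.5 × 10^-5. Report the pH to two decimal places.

CH3(CH2)2COOH ⇌ CH3(CH2)2COO- + H+
From the ICE table, Ka = x²/(4e-05 − x) = 1.5 × 10^-5.
x is not negligible relative to C₀; solve x² + 1.5e-05·x − 6e-10 = 0.
x = (−Ka + √(Ka² + 4·Ka·C₀))/2 = 1.81 × 10^-5 M
pH = −log(1.81 × 10^-5) = 4.74

pH = 4.74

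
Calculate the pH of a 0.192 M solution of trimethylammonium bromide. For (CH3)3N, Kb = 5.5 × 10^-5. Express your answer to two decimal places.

(CH3)3NH+ is the conjugate acid of the weak base (CH3)3N.
Ka = Kw/Kb = 1.0×10^-14 / 5.5 × 10^-5 = 1.82 × 10^-10
Ka = x²/(0.192 − x) = 1.82 × 10^-10
Neglecting x in the denominator: x = √(1.82 × 10^-10 × 0.192) = 5.91 × 10^-6 M
pH = −log(5.91 × 10^-6) = 5.23

pH = 5.23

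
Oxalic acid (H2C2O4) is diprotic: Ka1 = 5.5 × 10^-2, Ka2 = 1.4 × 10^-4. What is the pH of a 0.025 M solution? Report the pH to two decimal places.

Since Ka1 ≫ Ka2, the first ionization dominates [H+].
Ka1 = x²/(0.025 − x) = 5.5 × 10^-2
Solving the quadratic: x = (−Ka1 + √(Ka1² + 4·Ka1·C₀))/2 = 1.87 × 10^-2 M
pH = −log(1.87 × 10^-2) = 1.73

pH = 1.73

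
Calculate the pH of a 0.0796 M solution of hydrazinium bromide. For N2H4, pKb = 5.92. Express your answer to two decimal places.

pH = 4.59

N2H5+ is the conjugate acid of the weak base N2H4.
Kb = 10^(−5.92) = 1.20 × 10^-6
Ka = Kw/Kb = 1.0×10^-14 / 1.20 × 10^-6 = 8.33 × 10^-9
From the ICE table, Ka = [H+]²/(0.0796 − [H+]) = 8.33 × 10^-9.
Since Ka ≪ C₀, [H+] ≈ √(Ka·C₀) = 2.58 × 10^-5 M.
pH = −log(2.58 × 10^-5) = 4.59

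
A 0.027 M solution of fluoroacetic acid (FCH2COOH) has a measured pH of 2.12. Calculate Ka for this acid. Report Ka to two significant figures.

Ka = 3.0 × 10^-3

[H+] = 10^(-2.12) = 7.59 × 10^-3 M
At equilibrium [HA] = 0.027 − 7.59 × 10^-3 = 1.94 × 10^-2 M
Ka = [H+][A-]/[HA] = (7.59 × 10^-3)² / 1.94 × 10^-2 = 3.0 × 10^-3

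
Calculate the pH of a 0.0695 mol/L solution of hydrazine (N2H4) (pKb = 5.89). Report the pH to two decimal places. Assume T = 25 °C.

N2H4 + H2O ⇌ N2H5+ + OH-
Kb = 10^(−5.89) = 1.29 × 10^-6
Kb = x²/(0.0695 − x) = 1.29 × 10^-6
Neglecting x in the denominator: x = √(1.29 × 10^-6 × 0.0695) = 2.99 × 10^-4 M
pOH = 3.52, so pH = 14.00 − pOH = 10.48

pH = 10.48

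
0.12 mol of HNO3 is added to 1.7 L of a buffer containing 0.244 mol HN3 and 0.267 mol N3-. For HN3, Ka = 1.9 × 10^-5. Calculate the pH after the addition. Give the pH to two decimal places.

pH = 4.33

After neutralization: n(HN3) = 0.364 mol, n(N3-) = 0.147 mol.
pKa = −log(1.9 × 10^-5) = 4.721
Henderson–Hasselbalch with mole ratio 0.147/0.364: pH = 4.721 + (-0.394)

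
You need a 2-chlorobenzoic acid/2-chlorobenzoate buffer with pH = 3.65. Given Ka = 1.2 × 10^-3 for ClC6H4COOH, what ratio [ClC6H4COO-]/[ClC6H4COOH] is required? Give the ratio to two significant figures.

ratio = 5.4

pKa = -log(1.2 × 10^-3) = 2.921
pH = pKa + log(r) ⇒ log(r) = 3.65 − 2.921 = +0.729
r = [ClC6H4COO-]/[ClC6H4COOH] = 10^(+0.729) = 5.36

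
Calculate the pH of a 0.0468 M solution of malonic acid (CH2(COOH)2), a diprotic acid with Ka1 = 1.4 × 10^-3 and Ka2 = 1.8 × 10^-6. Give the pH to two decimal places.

Ka1 ≫ Ka2, so treat the first dissociation as the only significant source of H+.
Ka1 = x²/(0.0468 − x) = 1.4 × 10^-3
Solving the quadratic: x = (−Ka1 + √(Ka1² + 4·Ka1·C₀))/2 = 7.42 × 10^-3 M
pH = −log(7.42 × 10^-3) = 2.13

pH = 2.13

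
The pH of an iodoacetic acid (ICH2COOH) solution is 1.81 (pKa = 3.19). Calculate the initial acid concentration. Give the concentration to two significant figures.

[H+] = 10^(-1.81) = 1.55 × 10^-2 M = x
Ka = 10^(−3.19) = 6.46 × 10^-4
Ka = x²/(C₀ − x) ⇒ C₀ = x + x²/Ka
C₀ = 1.55 × 10^-2 + (1.55 × 10^-2)²/(6.46 × 10^-4) = 3.87 × 10^-1 M

C₀ = 3.9 × 10^-1 M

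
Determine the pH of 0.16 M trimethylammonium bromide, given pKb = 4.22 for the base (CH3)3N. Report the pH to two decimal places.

(CH3)3NH+ is the conjugate acid of the weak base (CH3)3N.
Kb = 10^(−4.22) = 6.03 × 10^-5
Ka = Kw/Kb = 1.0×10^-14 / 6.03 × 10^-5 = 1.66 × 10^-10
Ka = [H+]²/(0.16 − [H+]) = 1.66 × 10^-10
Since Ka ≪ C₀, [H+] ≈ √(Ka·C₀) = 5.15 × 10^-6 M.
pH = −log(5.15 × 10^-6) = 5.29

pH = 5.29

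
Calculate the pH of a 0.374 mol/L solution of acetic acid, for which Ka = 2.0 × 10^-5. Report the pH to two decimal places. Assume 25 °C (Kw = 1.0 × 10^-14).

pH = 2.56

CH3COOH ⇌ CH3COO- + H+
From the ICE table, Ka = [H+]²/(0.374 − [H+]) = 2.0 × 10^-5.
Assume [H+] ≪ 0.374: [H+] ≈ √(2.0 × 10^-5 × 0.374) = 2.73 × 10^-3 M
Check: 0.73% ionized — well under 5%, approximation valid.
pH = −log(2.73 × 10^-3) = 2.56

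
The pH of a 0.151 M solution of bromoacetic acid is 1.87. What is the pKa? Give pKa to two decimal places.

[H+] = 10^(-1.87) = 1.35 × 10^-2 M
At equilibrium [HA] = 0.151 − 1.35 × 10^-2 = 1.37 × 10^-1 M
Ka = [H+][A-]/[HA] = (1.35 × 10^-2)² / 1.37 × 10^-1 = 1.33 × 10^-3
pKa = -log(1.33 × 10^-3) = 2.88

pKa = 2.88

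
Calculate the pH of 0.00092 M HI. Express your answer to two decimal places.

pH = 3.04

HI is a strong acid and dissociates completely, so [H+] = 0.00092 M.
pH = -log(0.00092) = 3.04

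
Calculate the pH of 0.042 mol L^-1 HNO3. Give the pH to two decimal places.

pH = 1.38

HNO3 is a strong acid and dissociates completely, so [H+] = 0.042 M.
pH = -log(0.042) = 1.38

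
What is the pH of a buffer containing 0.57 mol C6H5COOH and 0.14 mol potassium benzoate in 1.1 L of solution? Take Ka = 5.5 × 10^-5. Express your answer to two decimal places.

pKa = −log(5.5 × 10^-5) = 4.260
Using pH = pKa + log([base]/[acid]) with [base]/[acid] = 0.14/0.57:
pH = 4.260 + (-0.610) = 3.65

pH = 3.65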